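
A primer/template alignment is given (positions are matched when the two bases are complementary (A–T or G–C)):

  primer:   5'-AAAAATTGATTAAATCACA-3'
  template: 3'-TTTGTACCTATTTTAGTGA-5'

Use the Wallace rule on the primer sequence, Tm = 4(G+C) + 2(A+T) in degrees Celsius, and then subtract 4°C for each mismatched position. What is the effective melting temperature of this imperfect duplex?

28°C

Primer base counts: A=11, T=5, G=1, C=2 → A+T=16, G+C=3
Perfect-match Tm = 2(16) + 4(3) = 32 + 12 = 44°C
Mismatches (positions where the bases are not complementary): 4 (at positions 4, 7, 11, 19)
Effective Tm = 44 − 4×4 = 44 − 16 = 28°C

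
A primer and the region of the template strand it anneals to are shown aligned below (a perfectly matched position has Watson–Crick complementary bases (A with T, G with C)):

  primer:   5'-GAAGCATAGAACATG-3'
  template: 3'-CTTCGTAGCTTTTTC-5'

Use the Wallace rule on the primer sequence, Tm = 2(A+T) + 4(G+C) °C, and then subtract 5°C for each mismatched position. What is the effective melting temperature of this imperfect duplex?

Primer base counts: A=7, T=2, G=4, C=2 → A+T=9, G+C=6
Perfect-match Tm = 2(9) + 4(6) = 18 + 24 = 42°C
Mismatches (positions where the bases are not complementary): 3 (at positions 8, 12, 14)
Effective Tm = 42 − 3×5 = 42 − 15 = 27°C

27°C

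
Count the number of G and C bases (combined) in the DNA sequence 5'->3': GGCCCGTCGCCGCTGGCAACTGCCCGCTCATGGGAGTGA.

Scanning the sequence gives C=14, T=6, G=14, A=5.
G+C = 14 + 14 = 28

28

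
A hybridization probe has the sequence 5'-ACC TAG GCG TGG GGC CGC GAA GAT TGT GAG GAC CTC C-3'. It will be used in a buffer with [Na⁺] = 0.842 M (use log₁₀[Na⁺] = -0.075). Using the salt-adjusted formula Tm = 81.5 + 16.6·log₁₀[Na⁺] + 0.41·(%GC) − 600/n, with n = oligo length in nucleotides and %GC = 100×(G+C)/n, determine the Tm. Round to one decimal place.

90.6°C

Length n = 37. T=6, C=10, A=7, G=14
G+C = 24, so %GC = 24/37 × 100 = 64.865%
Salt term: 16.6 × (-0.075) = -1.245
GC term: 0.41 × 64.865 = 26.595; length term: −600/37 = −16.216
Tm = 81.5 + (-1.245) + 26.595 − 16.216 = 90.634 → 90.6°C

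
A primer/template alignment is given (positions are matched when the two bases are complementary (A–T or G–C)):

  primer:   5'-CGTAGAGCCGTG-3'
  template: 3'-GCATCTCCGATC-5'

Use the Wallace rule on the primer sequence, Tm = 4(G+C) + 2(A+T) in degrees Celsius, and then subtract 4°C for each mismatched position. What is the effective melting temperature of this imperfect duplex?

Primer base counts: A=2, T=2, G=5, C=3 → A+T=4, G+C=8
Perfect-match Tm = 2(4) + 4(8) = 8 + 32 = 40°C
Mismatches (positions where the bases are not complementary): 3 (at positions 8, 10, 11)
Effective Tm = 40 − 3×4 = 40 − 12 = 28°C

28°C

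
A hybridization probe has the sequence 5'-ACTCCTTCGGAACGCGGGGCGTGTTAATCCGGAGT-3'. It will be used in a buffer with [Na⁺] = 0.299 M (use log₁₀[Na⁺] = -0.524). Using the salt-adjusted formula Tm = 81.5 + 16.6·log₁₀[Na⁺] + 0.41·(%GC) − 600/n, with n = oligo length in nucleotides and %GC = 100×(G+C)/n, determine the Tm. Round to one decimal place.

80.3°C

Length n = 35. Counting bases: C=9, A=6, T=8, G=12
G+C = 21, so %GC = 21/35 × 100 = 60%
Salt term: 16.6 × (-0.524) = -8.698
GC term: 0.41 × 60 = 24.6; length term: −600/35 = −17.143
Tm = 81.5 + (-8.698) + 24.6 − 17.143 = 80.259 → 80.3°C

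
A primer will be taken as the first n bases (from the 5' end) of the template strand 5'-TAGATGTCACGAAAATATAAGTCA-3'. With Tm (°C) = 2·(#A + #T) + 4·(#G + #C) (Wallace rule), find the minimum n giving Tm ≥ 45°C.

n = 18

First 17 bases: TAGATGTCACGAAAATA → Tm = 44°C (< 45°C)
First 18 bases: TAGATGTCACGAAAATAT → Tm = 46°C (≥ 45°C)
Since every base adds ≥2°C, Tm only increases with n, so the threshold is first crossed at n = 18.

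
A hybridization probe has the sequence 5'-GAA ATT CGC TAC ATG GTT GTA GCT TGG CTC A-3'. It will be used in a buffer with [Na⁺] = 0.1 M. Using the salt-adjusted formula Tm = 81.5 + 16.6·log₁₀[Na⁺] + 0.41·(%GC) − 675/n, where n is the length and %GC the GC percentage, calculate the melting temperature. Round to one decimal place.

61.6°C

Length n = 31. Counting bases: C=6, A=7, G=8, T=10
G+C = 14, so %GC = 14/31 × 100 = 45.161%
Salt term: 16.6 × (-1) = -16.6
GC term: 0.41 × 45.161 = 18.516; length term: −675/31 = −21.774
Tm = 81.5 + (-16.6) + 18.516 − 21.774 = 61.642 → 61.6°C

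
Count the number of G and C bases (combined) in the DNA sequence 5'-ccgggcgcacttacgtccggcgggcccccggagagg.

Base counts: C=14, T=3, A=4, G=15
G+C = 15 + 14 = 29

29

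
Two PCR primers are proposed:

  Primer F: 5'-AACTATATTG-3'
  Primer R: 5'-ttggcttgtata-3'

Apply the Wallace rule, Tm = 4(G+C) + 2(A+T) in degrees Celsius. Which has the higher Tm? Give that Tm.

Primer F: A+T=8, G+C=2 → Tm = 2(8)+4(2) = 24°C
Primer R: A+T=8, G+C=4 → Tm = 2(8)+4(4) = 32°C
24°C vs 32°C → primer R is higher.

Primer R, 32°C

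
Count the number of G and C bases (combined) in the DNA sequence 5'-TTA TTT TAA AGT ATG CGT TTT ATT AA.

4

G=3, A=8, T=14, C=1
Total G or C: 3 + 1 = 4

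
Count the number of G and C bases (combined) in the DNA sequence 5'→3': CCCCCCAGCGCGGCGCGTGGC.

19

Base counts: C=11, G=8, A=1, T=1
Total G or C: 8 + 11 = 19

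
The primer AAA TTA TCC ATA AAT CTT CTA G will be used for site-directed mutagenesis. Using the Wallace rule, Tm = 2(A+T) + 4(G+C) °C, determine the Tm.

Scanning the sequence gives T=8, G=1, C=4, A=9.
A+T = 17, G+C = 5
Tm = 2×17 + 4×5 = 54°C

54°C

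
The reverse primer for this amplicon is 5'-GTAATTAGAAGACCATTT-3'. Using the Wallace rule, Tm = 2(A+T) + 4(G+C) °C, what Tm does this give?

46°C

Counting bases: C=2, G=3, A=7, T=6
A+T = 13, G+C = 5
Tm = 2(13) + 4(5) = 26 + 20 = 46°C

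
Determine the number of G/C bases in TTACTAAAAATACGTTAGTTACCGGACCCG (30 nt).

Counting bases: C=7, A=10, G=5, T=8
G+C = 5 + 7 = 12

12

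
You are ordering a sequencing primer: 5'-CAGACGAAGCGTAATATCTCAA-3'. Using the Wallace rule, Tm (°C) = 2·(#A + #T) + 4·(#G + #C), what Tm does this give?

Base counts: T=4, C=5, G=4, A=9
So N_AT = 13 and N_GC = 9.
Tm = 2(13) + 4(9) = 26 + 36 = 62°C

62°C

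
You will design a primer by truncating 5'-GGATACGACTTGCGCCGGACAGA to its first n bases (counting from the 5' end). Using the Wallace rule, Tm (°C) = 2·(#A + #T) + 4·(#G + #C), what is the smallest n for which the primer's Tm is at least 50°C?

n = 16

First 15 bases: GGATACGACTTGCGC → Tm = 48°C (< 50°C)
First 16 bases: GGATACGACTTGCGCC → Tm = 52°C (≥ 50°C)
Each additional base adds 2°C (A/T) or 4°C (G/C), so Tm is non-decreasing in n; n = 16 is the first length to reach 50°C.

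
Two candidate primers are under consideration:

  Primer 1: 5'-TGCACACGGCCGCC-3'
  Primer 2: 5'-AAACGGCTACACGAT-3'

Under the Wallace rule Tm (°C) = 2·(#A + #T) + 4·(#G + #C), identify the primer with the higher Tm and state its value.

Primer 1: A+T=3, G+C=11 → Tm = 2(3)+4(11) = 50°C
Primer 2: A+T=8, G+C=7 → Tm = 2(8)+4(7) = 44°C
50°C vs 44°C → primer 1 is higher.

Primer 1, 50°C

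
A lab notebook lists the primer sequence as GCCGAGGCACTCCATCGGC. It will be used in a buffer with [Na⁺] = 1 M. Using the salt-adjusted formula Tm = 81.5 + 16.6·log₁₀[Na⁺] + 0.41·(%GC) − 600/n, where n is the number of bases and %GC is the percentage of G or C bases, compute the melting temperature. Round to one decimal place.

80.1°C

Length n = 19. C=8, G=6, A=3, T=2
G+C = 14, so %GC = 14/19 × 100 = 73.684%
Salt term: 16.6 × (0) = 0
GC term: 0.41 × 73.684 = 30.21; length term: −600/19 = −31.579
Tm = 81.5 + (0) + 30.21 − 31.579 = 80.131 → 80.1°C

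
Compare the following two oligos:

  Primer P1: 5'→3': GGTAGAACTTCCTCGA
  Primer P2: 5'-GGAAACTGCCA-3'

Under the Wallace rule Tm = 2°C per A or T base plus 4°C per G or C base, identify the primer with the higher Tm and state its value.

Primer P1: A+T=8, G+C=8 → Tm = 2(8)+4(8) = 48°C
Primer P2: A+T=5, G+C=6 → Tm = 2(5)+4(6) = 34°C
48°C vs 34°C → primer P1 is higher.

Primer P1, 48°C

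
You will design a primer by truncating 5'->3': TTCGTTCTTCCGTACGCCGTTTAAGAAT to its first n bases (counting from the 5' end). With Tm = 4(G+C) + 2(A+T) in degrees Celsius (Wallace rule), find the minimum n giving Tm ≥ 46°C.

First 15 bases: TTCGTTCTTCCGTAC → Tm = 44°C (< 46°C)
First 16 bases: TTCGTTCTTCCGTACG → Tm = 48°C (≥ 46°C)
Since every base adds ≥2°C, Tm only increases with n, so the threshold is first crossed at n = 16.

n = 16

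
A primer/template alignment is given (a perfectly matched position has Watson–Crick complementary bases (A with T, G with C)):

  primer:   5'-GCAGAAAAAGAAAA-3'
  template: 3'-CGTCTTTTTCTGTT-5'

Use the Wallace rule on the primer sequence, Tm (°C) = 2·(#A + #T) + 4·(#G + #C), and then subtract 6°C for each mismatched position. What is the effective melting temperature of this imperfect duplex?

30°C

Primer base counts: A=10, T=0, G=3, C=1 → A+T=10, G+C=4
Perfect-match Tm = 2(10) + 4(4) = 20 + 16 = 36°C
Mismatches (positions where the bases are not complementary): 1 (at position 12)
Effective Tm = 36 − 1×6 = 36 − 6 = 30°C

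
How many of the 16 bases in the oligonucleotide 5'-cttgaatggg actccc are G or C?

Scanning the sequence gives T=4, G=4, A=3, C=5.
G+C = 4 + 5 = 9

9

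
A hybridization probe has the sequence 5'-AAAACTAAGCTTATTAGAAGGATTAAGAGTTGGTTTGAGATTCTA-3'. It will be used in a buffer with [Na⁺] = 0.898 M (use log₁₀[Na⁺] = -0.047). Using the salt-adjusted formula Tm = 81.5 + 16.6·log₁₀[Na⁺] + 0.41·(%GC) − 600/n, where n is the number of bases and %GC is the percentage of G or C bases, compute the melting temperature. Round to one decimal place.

Length n = 45. C=3, A=17, G=10, T=15
G+C = 13, so %GC = 13/45 × 100 = 28.889%
Salt term: 16.6 × (-0.047) = -0.78
GC term: 0.41 × 28.889 = 11.844; length term: −600/45 = −13.333
Tm = 81.5 + (-0.78) + 11.844 − 13.333 = 79.231 → 79.2°C

79.2°C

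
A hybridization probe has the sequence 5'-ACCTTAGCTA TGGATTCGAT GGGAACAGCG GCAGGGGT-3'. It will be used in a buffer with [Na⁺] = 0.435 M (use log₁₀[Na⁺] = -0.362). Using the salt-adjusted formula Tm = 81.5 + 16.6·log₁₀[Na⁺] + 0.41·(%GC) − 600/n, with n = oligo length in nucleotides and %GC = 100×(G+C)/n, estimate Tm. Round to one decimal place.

82.4°C

Length n = 38. Counting bases: G=14, T=8, C=7, A=9
G+C = 21, so %GC = 21/38 × 100 = 55.263%
Salt term: 16.6 × (-0.362) = -6.009
GC term: 0.41 × 55.263 = 22.658; length term: −600/38 = −15.789
Tm = 81.5 + (-6.009) + 22.658 − 15.789 = 82.36 → 82.4°C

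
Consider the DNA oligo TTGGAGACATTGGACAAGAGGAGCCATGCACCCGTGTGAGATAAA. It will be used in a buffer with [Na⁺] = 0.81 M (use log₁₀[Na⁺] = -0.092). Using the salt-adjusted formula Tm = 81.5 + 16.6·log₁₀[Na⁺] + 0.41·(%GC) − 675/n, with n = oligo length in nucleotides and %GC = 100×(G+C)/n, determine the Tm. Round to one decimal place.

Length n = 45. Counting bases: A=15, T=8, G=14, C=8
G+C = 22, so %GC = 22/45 × 100 = 48.889%
Salt term: 16.6 × (-0.092) = -1.527
GC term: 0.41 × 48.889 = 20.044; length term: −675/45 = −15
Tm = 81.5 + (-1.527) + 20.044 − 15 = 85.017 → 85.0°C

85.0°C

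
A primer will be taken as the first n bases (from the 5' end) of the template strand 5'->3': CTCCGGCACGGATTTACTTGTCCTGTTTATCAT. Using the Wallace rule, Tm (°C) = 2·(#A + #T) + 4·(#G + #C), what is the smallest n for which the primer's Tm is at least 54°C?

First 16 bases: CTCCGGCACGGATTTA → Tm = 50°C (< 54°C)
First 17 bases: CTCCGGCACGGATTTAC → Tm = 54°C (≥ 54°C)
Since every base adds ≥2°C, Tm only increases with n, so the threshold is first crossed at n = 17.

n = 17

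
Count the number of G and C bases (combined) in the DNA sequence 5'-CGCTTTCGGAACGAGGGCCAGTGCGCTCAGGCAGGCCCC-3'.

Scanning the sequence gives C=14, A=6, T=5, G=14.
Total G or C: 14 + 14 = 28

28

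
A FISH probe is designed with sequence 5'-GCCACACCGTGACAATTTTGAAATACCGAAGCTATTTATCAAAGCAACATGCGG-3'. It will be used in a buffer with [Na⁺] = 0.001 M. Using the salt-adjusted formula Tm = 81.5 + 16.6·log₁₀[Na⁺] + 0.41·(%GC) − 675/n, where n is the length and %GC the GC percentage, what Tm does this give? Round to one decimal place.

Length n = 54. C=13, G=10, A=19, T=12
G+C = 23, so %GC = 23/54 × 100 = 42.593%
Salt term: 16.6 × (-3) = -49.8
GC term: 0.41 × 42.593 = 17.463; length term: −675/54 = −12.5
Tm = 81.5 + (-49.8) + 17.463 − 12.5 = 36.663 → 36.7°C

36.7°C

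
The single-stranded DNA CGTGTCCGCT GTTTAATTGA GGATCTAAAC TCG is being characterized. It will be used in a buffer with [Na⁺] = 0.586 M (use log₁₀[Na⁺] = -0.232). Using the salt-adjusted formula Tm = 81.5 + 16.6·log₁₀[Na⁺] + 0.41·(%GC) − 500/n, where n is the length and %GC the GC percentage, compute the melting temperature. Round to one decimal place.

Length n = 33. T=11, C=7, G=8, A=7
G+C = 15, so %GC = 15/33 × 100 = 45.455%
Salt term: 16.6 × (-0.232) = -3.851
GC term: 0.41 × 45.455 = 18.637; length term: −500/33 = −15.152
Tm = 81.5 + (-3.851) + 18.637 − 15.152 = 81.134 → 81.1°C

81.1°C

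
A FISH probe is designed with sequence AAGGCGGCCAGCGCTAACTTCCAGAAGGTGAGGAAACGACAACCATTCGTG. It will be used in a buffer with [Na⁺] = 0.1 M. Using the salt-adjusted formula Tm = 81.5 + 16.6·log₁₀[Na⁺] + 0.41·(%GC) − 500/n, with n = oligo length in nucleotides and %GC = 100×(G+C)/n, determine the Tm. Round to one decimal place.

Length n = 51. Base counts: A=16, G=15, T=7, C=13
G+C = 28, so %GC = 28/51 × 100 = 54.902%
Salt term: 16.6 × (-1) = -16.6
GC term: 0.41 × 54.902 = 22.51; length term: −500/51 = −9.804
Tm = 81.5 + (-16.6) + 22.51 − 9.804 = 77.606 → 77.6°C

77.6°C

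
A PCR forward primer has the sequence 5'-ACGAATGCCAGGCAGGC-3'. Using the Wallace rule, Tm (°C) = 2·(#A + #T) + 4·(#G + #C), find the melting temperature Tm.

56°C

Base counts: T=1, A=5, G=6, C=5
A+T = 6, G+C = 11
Tm = 2(6) + 4(11) = 12 + 44 = 56°C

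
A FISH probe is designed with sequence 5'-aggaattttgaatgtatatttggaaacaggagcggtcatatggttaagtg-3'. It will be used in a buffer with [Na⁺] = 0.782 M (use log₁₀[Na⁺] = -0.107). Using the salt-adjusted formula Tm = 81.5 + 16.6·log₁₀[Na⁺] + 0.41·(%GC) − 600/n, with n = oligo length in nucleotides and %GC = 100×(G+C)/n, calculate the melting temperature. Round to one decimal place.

Length n = 50. Base counts: C=3, G=15, A=16, T=16
G+C = 18, so %GC = 18/50 × 100 = 36%
Salt term: 16.6 × (-0.107) = -1.776
GC term: 0.41 × 36 = 14.76; length term: −600/50 = −12
Tm = 81.5 + (-1.776) + 14.76 − 12 = 82.484 → 82.5°C

82.5°C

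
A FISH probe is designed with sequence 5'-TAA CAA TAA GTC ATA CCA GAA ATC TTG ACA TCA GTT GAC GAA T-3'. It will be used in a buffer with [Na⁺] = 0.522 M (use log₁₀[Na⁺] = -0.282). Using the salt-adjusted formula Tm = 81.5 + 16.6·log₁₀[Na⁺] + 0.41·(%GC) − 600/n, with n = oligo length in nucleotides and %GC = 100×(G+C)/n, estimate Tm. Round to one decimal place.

Length n = 43. Counting bases: G=6, T=11, C=8, A=18
G+C = 14, so %GC = 14/43 × 100 = 32.558%
Salt term: 16.6 × (-0.282) = -4.681
GC term: 0.41 × 32.558 = 13.349; length term: −600/43 = −13.953
Tm = 81.5 + (-4.681) + 13.349 − 13.953 = 76.215 → 76.2°C

76.2°C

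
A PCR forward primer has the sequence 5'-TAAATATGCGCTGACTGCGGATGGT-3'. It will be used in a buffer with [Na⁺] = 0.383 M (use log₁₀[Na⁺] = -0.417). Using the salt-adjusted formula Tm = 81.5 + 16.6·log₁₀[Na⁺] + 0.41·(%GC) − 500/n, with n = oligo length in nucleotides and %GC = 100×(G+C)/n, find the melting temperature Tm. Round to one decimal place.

74.3°C

Length n = 25. Counting bases: T=7, C=4, G=8, A=6
G+C = 12, so %GC = 12/25 × 100 = 48%
Salt term: 16.6 × (-0.417) = -6.922
GC term: 0.41 × 48 = 19.68; length term: −500/25 = −20
Tm = 81.5 + (-6.922) + 19.68 − 20 = 74.258 → 74.3°C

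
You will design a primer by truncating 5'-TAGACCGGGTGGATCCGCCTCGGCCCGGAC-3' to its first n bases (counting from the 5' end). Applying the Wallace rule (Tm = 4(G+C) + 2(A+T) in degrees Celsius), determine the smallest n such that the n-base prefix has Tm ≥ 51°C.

n = 16

First 15 bases: TAGACCGGGTGGATC → Tm = 48°C (< 51°C)
First 16 bases: TAGACCGGGTGGATCC → Tm = 52°C (≥ 51°C)
Since every base adds ≥2°C, Tm only increases with n, so the threshold is first crossed at n = 16.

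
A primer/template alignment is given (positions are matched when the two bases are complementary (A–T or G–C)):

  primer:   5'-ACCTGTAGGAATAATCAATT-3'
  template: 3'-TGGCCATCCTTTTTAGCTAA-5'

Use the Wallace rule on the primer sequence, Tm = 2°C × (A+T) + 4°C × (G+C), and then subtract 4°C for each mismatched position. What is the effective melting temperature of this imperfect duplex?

Primer base counts: A=8, T=6, G=3, C=3 → A+T=14, G+C=6
Perfect-match Tm = 2(14) + 4(6) = 28 + 24 = 52°C
Mismatches (positions where the bases are not complementary): 3 (at positions 4, 12, 17)
Effective Tm = 52 − 3×4 = 52 − 12 = 40°C

40°C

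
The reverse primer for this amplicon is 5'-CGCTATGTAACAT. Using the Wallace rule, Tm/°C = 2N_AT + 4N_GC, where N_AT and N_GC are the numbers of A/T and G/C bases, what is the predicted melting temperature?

Scanning the sequence gives A=4, C=3, T=4, G=2.
A+T = 8, G+C = 5
Tm = 4·5 + 2·8 = 20 + 16 = 36°C

36°C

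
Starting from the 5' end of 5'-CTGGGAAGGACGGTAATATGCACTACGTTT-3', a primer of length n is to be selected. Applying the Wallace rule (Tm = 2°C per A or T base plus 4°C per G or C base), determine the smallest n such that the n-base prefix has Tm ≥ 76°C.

First 25 bases: CTGGGAAGGACGGTAATATGCACTA → Tm = 74°C (< 76°C)
First 26 bases: CTGGGAAGGACGGTAATATGCACTAC → Tm = 78°C (≥ 76°C)
Each additional base adds 2°C (A/T) or 4°C (G/C), so Tm is non-decreasing in n; n = 26 is the first length to reach 76°C.

n = 26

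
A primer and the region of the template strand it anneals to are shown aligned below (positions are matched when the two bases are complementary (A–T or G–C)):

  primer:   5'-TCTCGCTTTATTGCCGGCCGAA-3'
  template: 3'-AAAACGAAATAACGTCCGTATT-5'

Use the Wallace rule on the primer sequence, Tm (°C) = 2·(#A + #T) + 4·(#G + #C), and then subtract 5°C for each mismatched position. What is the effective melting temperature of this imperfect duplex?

43°C

Primer base counts: A=3, T=7, G=5, C=7 → A+T=10, G+C=12
Perfect-match Tm = 2(10) + 4(12) = 20 + 48 = 68°C
Mismatches (positions where the bases are not complementary): 5 (at positions 2, 4, 15, 19, 20)
Effective Tm = 68 − 5×5 = 68 − 25 = 43°C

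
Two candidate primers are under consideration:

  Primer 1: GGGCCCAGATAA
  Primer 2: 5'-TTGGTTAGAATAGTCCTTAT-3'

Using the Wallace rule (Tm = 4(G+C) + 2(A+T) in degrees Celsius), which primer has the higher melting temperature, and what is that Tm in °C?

Primer 2, 52°C

Primer 1: A+T=5, G+C=7 → Tm = 2(5)+4(7) = 38°C
Primer 2: A+T=14, G+C=6 → Tm = 2(14)+4(6) = 52°C
38°C vs 52°C → primer 2 is higher.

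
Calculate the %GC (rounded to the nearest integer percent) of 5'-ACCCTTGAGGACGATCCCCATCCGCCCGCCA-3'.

68%

Base counts: C=15, A=6, G=6, T=4
G+C = 6 + 15 = 21 out of 31 bases
%GC = 21/31 × 100 = 67.74% ≈ 68%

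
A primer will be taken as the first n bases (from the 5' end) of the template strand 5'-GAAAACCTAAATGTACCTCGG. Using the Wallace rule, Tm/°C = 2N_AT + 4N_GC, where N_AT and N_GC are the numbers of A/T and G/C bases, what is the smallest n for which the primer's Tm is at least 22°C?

First 7 bases: GAAAACC → Tm = 20°C (< 22°C)
First 8 bases: GAAAACCT → Tm = 22°C (≥ 22°C)
Since every base adds ≥2°C, Tm only increases with n, so the threshold is first crossed at n = 8.

n = 8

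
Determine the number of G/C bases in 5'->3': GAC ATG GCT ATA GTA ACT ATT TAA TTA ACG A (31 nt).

C=4, T=10, G=5, A=12
G+C = 5 + 4 = 9

9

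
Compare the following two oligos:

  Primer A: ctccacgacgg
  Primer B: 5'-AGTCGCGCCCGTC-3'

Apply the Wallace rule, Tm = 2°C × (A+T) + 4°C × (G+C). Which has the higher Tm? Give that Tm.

Primer B, 46°C

Primer A: A+T=3, G+C=8 → Tm = 2(3)+4(8) = 38°C
Primer B: A+T=3, G+C=10 → Tm = 2(3)+4(10) = 46°C
38°C vs 46°C → primer B is higher.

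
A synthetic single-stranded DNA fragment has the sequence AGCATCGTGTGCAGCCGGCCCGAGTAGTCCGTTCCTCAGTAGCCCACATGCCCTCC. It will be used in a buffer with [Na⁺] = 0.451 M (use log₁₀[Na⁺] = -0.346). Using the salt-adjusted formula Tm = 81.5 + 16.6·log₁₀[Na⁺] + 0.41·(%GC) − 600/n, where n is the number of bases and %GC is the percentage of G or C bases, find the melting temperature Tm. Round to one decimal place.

91.4°C

Length n = 56. Counting bases: C=22, T=11, G=14, A=9
G+C = 36, so %GC = 36/56 × 100 = 64.286%
Salt term: 16.6 × (-0.346) = -5.744
GC term: 0.41 × 64.286 = 26.357; length term: −600/56 = −10.714
Tm = 81.5 + (-5.744) + 26.357 − 10.714 = 91.399 → 91.4°C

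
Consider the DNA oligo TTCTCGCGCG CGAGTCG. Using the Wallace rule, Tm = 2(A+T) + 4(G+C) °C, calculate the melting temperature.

58°C

Scanning the sequence gives A=1, C=6, G=6, T=4.
A+T = 5, G+C = 12
Tm = 4·12 + 2·5 = 48 + 10 = 58°C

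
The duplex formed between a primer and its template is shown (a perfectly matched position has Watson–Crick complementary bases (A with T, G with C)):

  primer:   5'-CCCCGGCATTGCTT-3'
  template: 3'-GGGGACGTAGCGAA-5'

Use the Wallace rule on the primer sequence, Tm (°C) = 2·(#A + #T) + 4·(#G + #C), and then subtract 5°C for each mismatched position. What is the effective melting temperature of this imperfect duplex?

Primer base counts: A=1, T=4, G=3, C=6 → A+T=5, G+C=9
Perfect-match Tm = 2(5) + 4(9) = 10 + 36 = 46°C
Mismatches (positions where the bases are not complementary): 2 (at positions 5, 10)
Effective Tm = 46 − 2×5 = 46 − 10 = 36°C

36°C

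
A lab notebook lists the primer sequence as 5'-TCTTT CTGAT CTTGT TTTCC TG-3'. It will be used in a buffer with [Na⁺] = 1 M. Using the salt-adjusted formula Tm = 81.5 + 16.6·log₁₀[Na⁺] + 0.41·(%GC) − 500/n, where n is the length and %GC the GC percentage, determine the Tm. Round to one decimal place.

73.7°C

Length n = 22. Counting bases: C=5, G=3, A=1, T=13
G+C = 8, so %GC = 8/22 × 100 = 36.364%
Salt term: 16.6 × (0) = 0
GC term: 0.41 × 36.364 = 14.909; length term: −500/22 = −22.727
Tm = 81.5 + (0) + 14.909 − 22.727 = 73.682 → 73.7°C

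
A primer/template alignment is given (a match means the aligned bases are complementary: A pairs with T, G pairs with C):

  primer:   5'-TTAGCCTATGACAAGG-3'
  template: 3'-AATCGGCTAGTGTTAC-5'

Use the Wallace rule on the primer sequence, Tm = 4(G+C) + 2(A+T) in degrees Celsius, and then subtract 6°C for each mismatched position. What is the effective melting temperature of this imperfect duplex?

28°C

Primer base counts: A=5, T=4, G=4, C=3 → A+T=9, G+C=7
Perfect-match Tm = 2(9) + 4(7) = 18 + 28 = 46°C
Mismatches (positions where the bases are not complementary): 3 (at positions 7, 10, 15)
Effective Tm = 46 − 3×6 = 46 − 18 = 28°C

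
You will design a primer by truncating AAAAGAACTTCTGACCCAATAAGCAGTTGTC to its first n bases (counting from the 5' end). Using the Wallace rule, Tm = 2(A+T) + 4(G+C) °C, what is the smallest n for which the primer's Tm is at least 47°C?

First 16 bases: AAAAGAACTTCTGACC → Tm = 44°C (< 47°C)
First 17 bases: AAAAGAACTTCTGACCC → Tm = 48°C (≥ 47°C)
Since every base adds ≥2°C, Tm only increases with n, so the threshold is first crossed at n = 17.

n = 17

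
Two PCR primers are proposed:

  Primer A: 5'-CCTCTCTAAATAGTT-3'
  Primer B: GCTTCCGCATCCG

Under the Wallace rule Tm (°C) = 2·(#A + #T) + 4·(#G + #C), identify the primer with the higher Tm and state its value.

Primer B, 44°C

Primer A: A+T=10, G+C=5 → Tm = 2(10)+4(5) = 40°C
Primer B: A+T=4, G+C=9 → Tm = 2(4)+4(9) = 44°C
40°C vs 44°C → primer B is higher.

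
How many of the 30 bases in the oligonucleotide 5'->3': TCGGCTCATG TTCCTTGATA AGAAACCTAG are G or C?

Scanning the sequence gives A=8, C=7, G=6, T=9.
Total G or C: 6 + 7 = 13

13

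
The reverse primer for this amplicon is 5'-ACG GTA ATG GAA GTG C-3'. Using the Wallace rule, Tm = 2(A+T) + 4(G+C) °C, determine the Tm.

Base counts: A=5, C=2, G=6, T=3
So N_AT = 8 and N_GC = 8.
Tm = 2(8) + 4(8) = 16 + 32 = 48°C

48°C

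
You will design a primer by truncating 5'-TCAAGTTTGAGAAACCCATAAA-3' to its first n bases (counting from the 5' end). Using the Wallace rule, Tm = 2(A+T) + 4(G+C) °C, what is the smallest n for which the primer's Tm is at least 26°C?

First 9 bases: TCAAGTTTG → Tm = 24°C (< 26°C)
First 10 bases: TCAAGTTTGA → Tm = 26°C (≥ 26°C)
Each additional base adds 2°C (A/T) or 4°C (G/C), so Tm is non-decreasing in n; n = 10 is the first length to reach 26°C.

n = 10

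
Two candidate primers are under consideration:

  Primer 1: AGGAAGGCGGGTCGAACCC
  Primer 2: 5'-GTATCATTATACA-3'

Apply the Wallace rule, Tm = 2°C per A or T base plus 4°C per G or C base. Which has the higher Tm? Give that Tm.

Primer 1: A+T=6, G+C=13 → Tm = 2(6)+4(13) = 64°C
Primer 2: A+T=10, G+C=3 → Tm = 2(10)+4(3) = 32°C
64°C vs 32°C → primer 1 is higher.

Primer 1, 64°C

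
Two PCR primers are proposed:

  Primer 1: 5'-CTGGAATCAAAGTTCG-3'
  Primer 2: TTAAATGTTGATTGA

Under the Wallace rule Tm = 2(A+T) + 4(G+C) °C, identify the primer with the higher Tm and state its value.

Primer 1: A+T=9, G+C=7 → Tm = 2(9)+4(7) = 46°C
Primer 2: A+T=12, G+C=3 → Tm = 2(12)+4(3) = 36°C
46°C vs 36°C → primer 1 is higher.

Primer 1, 46°C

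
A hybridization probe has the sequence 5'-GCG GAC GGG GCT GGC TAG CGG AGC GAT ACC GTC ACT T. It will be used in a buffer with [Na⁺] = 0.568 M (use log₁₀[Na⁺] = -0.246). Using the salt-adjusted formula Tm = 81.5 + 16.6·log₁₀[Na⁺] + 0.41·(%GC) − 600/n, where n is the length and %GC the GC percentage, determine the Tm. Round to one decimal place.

88.9°C

Length n = 37. Scanning the sequence gives T=6, A=6, G=15, C=10.
G+C = 25, so %GC = 25/37 × 100 = 67.568%
Salt term: 16.6 × (-0.246) = -4.084
GC term: 0.41 × 67.568 = 27.703; length term: −600/37 = −16.216
Tm = 81.5 + (-4.084) + 27.703 − 16.216 = 88.903 → 88.9°C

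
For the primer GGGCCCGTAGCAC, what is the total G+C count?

10

Counting bases: C=5, G=5, A=2, T=1
Total G or C: 5 + 5 = 10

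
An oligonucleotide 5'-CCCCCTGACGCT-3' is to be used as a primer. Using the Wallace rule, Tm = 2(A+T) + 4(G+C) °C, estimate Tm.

Base counts: C=7, T=2, A=1, G=2
AT pairs contribute 3, GC pairs contribute 9.
Tm = 2(3) + 4(9) = 6 + 36 = 42°C

42°C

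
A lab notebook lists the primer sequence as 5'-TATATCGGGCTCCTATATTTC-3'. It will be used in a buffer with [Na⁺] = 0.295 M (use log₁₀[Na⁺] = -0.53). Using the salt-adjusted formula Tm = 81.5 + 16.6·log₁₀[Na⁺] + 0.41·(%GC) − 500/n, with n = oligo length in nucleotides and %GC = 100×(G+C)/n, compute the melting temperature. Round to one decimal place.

Length n = 21. Base counts: C=5, T=9, A=4, G=3
G+C = 8, so %GC = 8/21 × 100 = 38.095%
Salt term: 16.6 × (-0.53) = -8.798
GC term: 0.41 × 38.095 = 15.619; length term: −500/21 = −23.81
Tm = 81.5 + (-8.798) + 15.619 − 23.81 = 64.511 → 64.5°C

64.5°C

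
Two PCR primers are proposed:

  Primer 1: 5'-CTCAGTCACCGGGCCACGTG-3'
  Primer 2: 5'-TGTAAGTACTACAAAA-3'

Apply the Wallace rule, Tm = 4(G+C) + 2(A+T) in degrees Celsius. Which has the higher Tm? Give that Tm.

Primer 1: A+T=6, G+C=14 → Tm = 2(6)+4(14) = 68°C
Primer 2: A+T=12, G+C=4 → Tm = 2(12)+4(4) = 40°C
68°C vs 40°C → primer 1 is higher.

Primer 1, 68°C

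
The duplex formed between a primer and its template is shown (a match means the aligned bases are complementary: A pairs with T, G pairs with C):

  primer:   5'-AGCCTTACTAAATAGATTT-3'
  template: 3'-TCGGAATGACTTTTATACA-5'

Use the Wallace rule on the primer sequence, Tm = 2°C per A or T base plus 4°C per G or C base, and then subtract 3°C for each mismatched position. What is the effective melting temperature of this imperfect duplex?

Primer base counts: A=7, T=7, G=2, C=3 → A+T=14, G+C=5
Perfect-match Tm = 2(14) + 4(5) = 28 + 20 = 48°C
Mismatches (positions where the bases are not complementary): 4 (at positions 10, 13, 15, 18)
Effective Tm = 48 − 4×3 = 48 − 12 = 36°C

36°C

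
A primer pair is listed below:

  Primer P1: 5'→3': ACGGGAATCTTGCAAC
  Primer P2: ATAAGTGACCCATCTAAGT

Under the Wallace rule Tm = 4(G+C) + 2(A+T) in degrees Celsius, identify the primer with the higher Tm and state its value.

Primer P2, 52°C

Primer P1: A+T=8, G+C=8 → Tm = 2(8)+4(8) = 48°C
Primer P2: A+T=12, G+C=7 → Tm = 2(12)+4(7) = 52°C
48°C vs 52°C → primer P2 is higher.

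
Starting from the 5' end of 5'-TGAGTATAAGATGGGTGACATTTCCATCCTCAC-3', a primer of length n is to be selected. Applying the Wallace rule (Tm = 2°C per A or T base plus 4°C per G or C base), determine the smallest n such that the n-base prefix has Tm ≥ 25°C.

First 9 bases: TGAGTATAA → Tm = 22°C (< 25°C)
First 10 bases: TGAGTATAAG → Tm = 26°C (≥ 25°C)
Since every base adds ≥2°C, Tm only increases with n, so the threshold is first crossed at n = 10.

n = 10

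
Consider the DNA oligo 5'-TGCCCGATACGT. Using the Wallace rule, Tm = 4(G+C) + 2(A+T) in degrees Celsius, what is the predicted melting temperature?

Scanning the sequence gives T=3, C=4, A=2, G=3.
So N_AT = 5 and N_GC = 7.
Tm = 2×5 + 4×7 = 38°C

38°C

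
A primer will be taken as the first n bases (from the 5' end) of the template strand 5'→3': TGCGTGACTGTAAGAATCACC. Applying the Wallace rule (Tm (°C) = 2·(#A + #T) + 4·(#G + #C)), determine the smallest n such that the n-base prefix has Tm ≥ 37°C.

First 12 bases: TGCGTGACTGTA → Tm = 36°C (< 37°C)
First 13 bases: TGCGTGACTGTAA → Tm = 38°C (≥ 37°C)
Each additional base adds 2°C (A/T) or 4°C (G/C), so Tm is non-decreasing in n; n = 13 is the first length to reach 37°C.

n = 13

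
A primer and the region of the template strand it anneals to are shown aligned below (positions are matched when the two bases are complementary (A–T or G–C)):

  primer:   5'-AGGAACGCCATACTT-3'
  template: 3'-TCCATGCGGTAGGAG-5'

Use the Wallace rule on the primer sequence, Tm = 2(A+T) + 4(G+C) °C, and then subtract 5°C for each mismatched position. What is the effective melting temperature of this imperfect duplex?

Primer base counts: A=5, T=3, G=3, C=4 → A+T=8, G+C=7
Perfect-match Tm = 2(8) + 4(7) = 16 + 28 = 44°C
Mismatches (positions where the bases are not complementary): 3 (at positions 4, 12, 15)
Effective Tm = 44 − 3×5 = 44 − 15 = 29°C

29°C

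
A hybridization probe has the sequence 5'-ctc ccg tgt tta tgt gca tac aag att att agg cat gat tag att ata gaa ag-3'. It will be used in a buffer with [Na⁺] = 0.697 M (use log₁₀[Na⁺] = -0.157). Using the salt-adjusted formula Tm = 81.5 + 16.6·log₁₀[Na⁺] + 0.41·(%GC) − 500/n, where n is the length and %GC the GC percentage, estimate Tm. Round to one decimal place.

Length n = 53. Base counts: A=17, T=18, C=7, G=11
G+C = 18, so %GC = 18/53 × 100 = 33.962%
Salt term: 16.6 × (-0.157) = -2.606
GC term: 0.41 × 33.962 = 13.924; length term: −500/53 = −9.434
Tm = 81.5 + (-2.606) + 13.924 − 9.434 = 83.384 → 83.4°C

83.4°C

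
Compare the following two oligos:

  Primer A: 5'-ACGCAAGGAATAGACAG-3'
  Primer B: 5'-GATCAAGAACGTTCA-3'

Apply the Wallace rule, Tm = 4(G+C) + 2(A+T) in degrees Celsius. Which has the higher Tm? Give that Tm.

Primer A, 50°C

Primer A: A+T=9, G+C=8 → Tm = 2(9)+4(8) = 50°C
Primer B: A+T=9, G+C=6 → Tm = 2(9)+4(6) = 42°C
50°C vs 42°C → primer A is higher.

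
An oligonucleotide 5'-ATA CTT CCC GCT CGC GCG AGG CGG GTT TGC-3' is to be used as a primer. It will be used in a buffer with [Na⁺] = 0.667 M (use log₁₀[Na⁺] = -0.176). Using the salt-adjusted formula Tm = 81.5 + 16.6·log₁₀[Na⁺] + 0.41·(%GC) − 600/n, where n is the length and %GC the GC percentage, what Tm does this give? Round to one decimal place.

85.9°C

Length n = 30. A=3, G=10, C=10, T=7
G+C = 20, so %GC = 20/30 × 100 = 66.667%
Salt term: 16.6 × (-0.176) = -2.922
GC term: 0.41 × 66.667 = 27.333; length term: −600/30 = −20
Tm = 81.5 + (-2.922) + 27.333 − 20 = 85.911 → 85.9°C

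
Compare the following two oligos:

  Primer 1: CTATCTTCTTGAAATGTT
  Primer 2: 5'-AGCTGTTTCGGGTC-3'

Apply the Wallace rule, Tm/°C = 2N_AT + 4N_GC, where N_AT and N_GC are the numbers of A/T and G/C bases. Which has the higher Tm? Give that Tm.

Primer 1: A+T=13, G+C=5 → Tm = 2(13)+4(5) = 46°C
Primer 2: A+T=6, G+C=8 → Tm = 2(6)+4(8) = 44°C
46°C vs 44°C → primer 1 is higher.

Primer 1, 46°C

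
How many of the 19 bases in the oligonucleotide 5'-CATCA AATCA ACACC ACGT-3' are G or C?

8

Counting bases: T=3, C=7, A=8, G=1
G+C = 1 + 7 = 8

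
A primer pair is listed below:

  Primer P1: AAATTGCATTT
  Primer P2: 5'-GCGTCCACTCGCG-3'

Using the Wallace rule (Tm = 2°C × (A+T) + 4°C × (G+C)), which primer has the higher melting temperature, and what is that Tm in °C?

Primer P2, 46°C

Primer P1: A+T=9, G+C=2 → Tm = 2(9)+4(2) = 26°C
Primer P2: A+T=3, G+C=10 → Tm = 2(3)+4(10) = 46°C
26°C vs 46°C → primer P2 is higher.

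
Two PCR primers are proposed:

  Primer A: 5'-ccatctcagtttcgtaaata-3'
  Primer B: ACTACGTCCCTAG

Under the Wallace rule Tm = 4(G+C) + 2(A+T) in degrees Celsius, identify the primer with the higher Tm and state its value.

Primer A: A+T=13, G+C=7 → Tm = 2(13)+4(7) = 54°C
Primer B: A+T=6, G+C=7 → Tm = 2(6)+4(7) = 40°C
54°C vs 40°C → primer A is higher.

Primer A, 54°C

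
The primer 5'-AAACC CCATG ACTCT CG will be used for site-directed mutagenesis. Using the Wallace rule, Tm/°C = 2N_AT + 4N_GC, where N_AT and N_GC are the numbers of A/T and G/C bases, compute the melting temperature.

T=3, A=5, G=2, C=7
AT pairs contribute 8, GC pairs contribute 9.
Tm = 2×8 + 4×9 = 52°C

52°C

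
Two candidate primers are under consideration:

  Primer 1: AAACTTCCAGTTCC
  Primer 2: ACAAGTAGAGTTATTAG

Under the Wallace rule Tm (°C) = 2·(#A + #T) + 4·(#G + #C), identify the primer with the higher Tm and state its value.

Primer 2, 44°C

Primer 1: A+T=8, G+C=6 → Tm = 2(8)+4(6) = 40°C
Primer 2: A+T=12, G+C=5 → Tm = 2(12)+4(5) = 44°C
40°C vs 44°C → primer 2 is higher.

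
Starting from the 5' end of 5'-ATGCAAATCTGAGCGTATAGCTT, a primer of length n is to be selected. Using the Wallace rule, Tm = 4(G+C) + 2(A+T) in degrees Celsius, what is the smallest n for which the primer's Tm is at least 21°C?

First 8 bases: ATGCAAAT → Tm = 20°C (< 21°C)
First 9 bases: ATGCAAATC → Tm = 24°C (≥ 21°C)
Each additional base adds 2°C (A/T) or 4°C (G/C), so Tm is non-decreasing in n; n = 9 is the first length to reach 21°C.

n = 9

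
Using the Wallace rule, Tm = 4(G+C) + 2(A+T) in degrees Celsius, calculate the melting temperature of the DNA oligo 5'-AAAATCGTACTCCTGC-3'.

46°C

Counting bases: C=5, A=5, T=4, G=2
So N_AT = 9 and N_GC = 7.
Tm = 4·7 + 2·9 = 28 + 18 = 46°C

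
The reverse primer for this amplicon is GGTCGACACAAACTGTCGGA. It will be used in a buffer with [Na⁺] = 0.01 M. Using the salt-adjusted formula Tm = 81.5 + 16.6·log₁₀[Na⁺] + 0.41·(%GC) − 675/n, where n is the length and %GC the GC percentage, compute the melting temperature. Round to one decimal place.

Length n = 20. Base counts: C=5, A=6, T=3, G=6
G+C = 11, so %GC = 11/20 × 100 = 55%
Salt term: 16.6 × (-2) = -33.2
GC term: 0.41 × 55 = 22.55; length term: −675/20 = −33.75
Tm = 81.5 + (-33.2) + 22.55 − 33.75 = 37.1 → 37.1°C

37.1°C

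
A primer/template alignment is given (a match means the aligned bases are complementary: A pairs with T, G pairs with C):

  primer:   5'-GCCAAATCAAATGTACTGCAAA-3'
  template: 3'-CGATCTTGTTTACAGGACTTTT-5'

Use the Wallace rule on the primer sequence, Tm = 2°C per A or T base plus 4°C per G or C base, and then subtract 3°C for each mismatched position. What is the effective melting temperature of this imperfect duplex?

45°C

Primer base counts: A=10, T=4, G=3, C=5 → A+T=14, G+C=8
Perfect-match Tm = 2(14) + 4(8) = 28 + 32 = 60°C
Mismatches (positions where the bases are not complementary): 5 (at positions 3, 5, 7, 15, 19)
Effective Tm = 60 − 5×3 = 60 − 15 = 45°C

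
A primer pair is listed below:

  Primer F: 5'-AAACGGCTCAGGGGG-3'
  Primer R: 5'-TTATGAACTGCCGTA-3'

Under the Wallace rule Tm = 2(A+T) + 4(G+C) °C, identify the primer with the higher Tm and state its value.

Primer F: A+T=5, G+C=10 → Tm = 2(5)+4(10) = 50°C
Primer R: A+T=9, G+C=6 → Tm = 2(9)+4(6) = 42°C
50°C vs 42°C → primer F is higher.

Primer F, 50°C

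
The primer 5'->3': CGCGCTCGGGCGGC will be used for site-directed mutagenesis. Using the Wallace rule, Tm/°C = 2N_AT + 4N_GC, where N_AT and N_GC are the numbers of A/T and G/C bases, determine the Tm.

54°C

Base counts: A=0, C=6, T=1, G=7
AT pairs contribute 1, GC pairs contribute 13.
Tm = 4·13 + 2·1 = 52 + 2 = 54°C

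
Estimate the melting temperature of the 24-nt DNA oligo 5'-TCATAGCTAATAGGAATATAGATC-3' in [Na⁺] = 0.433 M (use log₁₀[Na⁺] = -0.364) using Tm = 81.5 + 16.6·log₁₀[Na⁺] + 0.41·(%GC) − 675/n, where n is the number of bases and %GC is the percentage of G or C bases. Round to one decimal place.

Length n = 24. Scanning the sequence gives G=4, A=10, C=3, T=7.
G+C = 7, so %GC = 7/24 × 100 = 29.167%
Salt term: 16.6 × (-0.364) = -6.042
GC term: 0.41 × 29.167 = 11.958; length term: −675/24 = −28.125
Tm = 81.5 + (-6.042) + 11.958 − 28.125 = 59.291 → 59.3°C

59.3°C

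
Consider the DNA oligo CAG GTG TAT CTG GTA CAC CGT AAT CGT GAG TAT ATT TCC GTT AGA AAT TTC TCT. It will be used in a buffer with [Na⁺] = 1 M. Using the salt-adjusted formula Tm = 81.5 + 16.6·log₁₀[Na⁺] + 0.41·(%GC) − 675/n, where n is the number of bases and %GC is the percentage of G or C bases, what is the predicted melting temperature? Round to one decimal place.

Length n = 54. Base counts: A=13, C=10, T=20, G=11
G+C = 21, so %GC = 21/54 × 100 = 38.889%
Salt term: 16.6 × (0) = 0
GC term: 0.41 × 38.889 = 15.944; length term: −675/54 = −12.5
Tm = 81.5 + (0) + 15.944 − 12.5 = 84.944 → 84.9°C

84.9°C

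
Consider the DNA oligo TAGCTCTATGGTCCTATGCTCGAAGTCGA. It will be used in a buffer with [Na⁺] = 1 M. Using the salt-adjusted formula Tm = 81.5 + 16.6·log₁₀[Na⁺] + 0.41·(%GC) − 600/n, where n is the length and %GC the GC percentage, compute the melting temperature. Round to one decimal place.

80.6°C

Length n = 29. C=7, A=6, T=9, G=7
G+C = 14, so %GC = 14/29 × 100 = 48.276%
Salt term: 16.6 × (0) = 0
GC term: 0.41 × 48.276 = 19.793; length term: −600/29 = −20.69
Tm = 81.5 + (0) + 19.793 − 20.69 = 80.603 → 80.6°C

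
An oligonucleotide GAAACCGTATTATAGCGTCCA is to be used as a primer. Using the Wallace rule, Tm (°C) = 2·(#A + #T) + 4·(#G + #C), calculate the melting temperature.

Base counts: A=7, G=4, C=5, T=5
AT pairs contribute 12, GC pairs contribute 9.
Tm = 4·9 + 2·12 = 36 + 24 = 60°C

60°C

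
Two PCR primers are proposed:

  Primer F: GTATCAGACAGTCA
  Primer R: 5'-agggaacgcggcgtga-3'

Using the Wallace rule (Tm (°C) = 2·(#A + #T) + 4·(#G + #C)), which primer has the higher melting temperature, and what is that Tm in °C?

Primer R, 54°C

Primer F: A+T=8, G+C=6 → Tm = 2(8)+4(6) = 40°C
Primer R: A+T=5, G+C=11 → Tm = 2(5)+4(11) = 54°C
40°C vs 54°C → primer R is higher.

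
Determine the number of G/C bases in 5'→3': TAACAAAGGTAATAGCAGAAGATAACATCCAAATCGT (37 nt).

Scanning the sequence gives C=6, G=6, T=7, A=18.
Total G or C: 6 + 6 = 12

12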